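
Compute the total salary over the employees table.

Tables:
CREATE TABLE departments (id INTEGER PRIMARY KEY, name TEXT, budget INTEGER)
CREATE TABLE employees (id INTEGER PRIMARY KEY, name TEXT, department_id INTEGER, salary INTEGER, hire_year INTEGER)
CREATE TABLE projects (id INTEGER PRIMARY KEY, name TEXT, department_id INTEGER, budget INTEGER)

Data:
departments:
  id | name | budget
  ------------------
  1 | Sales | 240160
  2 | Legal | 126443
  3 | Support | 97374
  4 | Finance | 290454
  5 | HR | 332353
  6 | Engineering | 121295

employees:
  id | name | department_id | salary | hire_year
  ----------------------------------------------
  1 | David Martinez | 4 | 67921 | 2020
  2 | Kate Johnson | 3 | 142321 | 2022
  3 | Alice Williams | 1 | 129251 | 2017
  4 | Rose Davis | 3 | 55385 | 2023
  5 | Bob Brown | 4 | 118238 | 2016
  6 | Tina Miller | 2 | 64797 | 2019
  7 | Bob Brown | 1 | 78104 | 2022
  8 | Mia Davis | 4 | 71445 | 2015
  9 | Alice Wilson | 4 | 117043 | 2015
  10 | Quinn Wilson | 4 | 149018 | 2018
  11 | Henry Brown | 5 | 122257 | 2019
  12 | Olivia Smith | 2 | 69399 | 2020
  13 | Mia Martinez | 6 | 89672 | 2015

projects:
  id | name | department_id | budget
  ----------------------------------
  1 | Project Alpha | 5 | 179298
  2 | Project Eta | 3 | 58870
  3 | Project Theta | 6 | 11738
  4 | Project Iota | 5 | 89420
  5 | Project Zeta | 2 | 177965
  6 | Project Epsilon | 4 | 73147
SELECT SUM(salary) FROM employees

Execution result:
1274851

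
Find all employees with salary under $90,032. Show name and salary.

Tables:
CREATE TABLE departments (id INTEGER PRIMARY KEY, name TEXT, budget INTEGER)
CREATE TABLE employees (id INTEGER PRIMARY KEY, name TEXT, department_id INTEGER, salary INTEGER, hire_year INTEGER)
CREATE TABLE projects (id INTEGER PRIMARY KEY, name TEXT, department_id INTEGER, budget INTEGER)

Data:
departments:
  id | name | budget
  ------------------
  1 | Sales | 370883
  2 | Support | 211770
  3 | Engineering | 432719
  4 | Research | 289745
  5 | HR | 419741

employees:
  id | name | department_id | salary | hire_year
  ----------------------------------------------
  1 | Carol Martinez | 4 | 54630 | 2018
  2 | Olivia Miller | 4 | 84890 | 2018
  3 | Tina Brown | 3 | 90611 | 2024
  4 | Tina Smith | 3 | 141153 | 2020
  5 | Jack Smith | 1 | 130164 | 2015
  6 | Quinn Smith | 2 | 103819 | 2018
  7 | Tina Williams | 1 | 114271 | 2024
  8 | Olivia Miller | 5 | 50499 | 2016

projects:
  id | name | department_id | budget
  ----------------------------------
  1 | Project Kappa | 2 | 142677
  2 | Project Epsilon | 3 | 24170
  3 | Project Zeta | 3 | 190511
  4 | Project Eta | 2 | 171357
SELECT name, salary FROM employees WHERE salary < 90032

Execution result:
name | salary
Carol Martinez | 54630
Olivia Miller | 84890
Olivia Miller | 50499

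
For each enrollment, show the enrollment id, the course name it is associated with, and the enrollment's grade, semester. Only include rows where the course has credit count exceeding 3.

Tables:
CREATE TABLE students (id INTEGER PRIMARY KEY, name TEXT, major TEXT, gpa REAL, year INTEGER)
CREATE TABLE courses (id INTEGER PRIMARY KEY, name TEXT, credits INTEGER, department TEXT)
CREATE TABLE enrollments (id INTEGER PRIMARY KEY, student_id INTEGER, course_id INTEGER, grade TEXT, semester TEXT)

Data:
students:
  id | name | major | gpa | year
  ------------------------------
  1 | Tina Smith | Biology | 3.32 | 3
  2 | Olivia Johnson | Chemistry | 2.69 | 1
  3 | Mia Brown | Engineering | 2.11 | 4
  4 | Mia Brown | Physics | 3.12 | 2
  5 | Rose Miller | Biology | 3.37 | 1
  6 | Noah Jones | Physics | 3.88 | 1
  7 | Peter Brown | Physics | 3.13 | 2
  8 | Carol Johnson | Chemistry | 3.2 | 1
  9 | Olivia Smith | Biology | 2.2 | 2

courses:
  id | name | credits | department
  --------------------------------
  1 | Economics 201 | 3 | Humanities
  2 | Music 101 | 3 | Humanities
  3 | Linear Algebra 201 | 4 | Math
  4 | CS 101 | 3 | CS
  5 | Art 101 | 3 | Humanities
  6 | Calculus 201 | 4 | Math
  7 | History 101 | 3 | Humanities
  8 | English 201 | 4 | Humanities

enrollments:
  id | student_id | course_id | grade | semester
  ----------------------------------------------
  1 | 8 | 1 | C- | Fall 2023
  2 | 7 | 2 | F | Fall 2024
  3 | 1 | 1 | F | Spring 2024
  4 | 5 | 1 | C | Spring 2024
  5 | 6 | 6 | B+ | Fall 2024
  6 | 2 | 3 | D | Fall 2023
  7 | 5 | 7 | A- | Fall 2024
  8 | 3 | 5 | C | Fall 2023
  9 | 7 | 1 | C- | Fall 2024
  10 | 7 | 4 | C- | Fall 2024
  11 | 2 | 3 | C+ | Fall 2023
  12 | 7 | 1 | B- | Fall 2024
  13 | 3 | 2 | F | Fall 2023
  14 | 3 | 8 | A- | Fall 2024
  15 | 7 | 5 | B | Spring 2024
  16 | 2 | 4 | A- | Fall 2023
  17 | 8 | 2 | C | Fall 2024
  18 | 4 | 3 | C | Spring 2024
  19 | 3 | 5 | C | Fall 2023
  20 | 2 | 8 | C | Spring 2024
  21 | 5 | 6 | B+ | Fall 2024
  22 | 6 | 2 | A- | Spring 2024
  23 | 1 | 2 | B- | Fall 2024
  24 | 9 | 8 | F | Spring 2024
SELECT c.id, p.name AS course, c.grade, c.semester FROM enrollments c JOIN courses p ON c.course_id = p.id WHERE p.credits > 3

Execution result:
id | course | grade | semester
5 | Calculus 201 | B+ | Fall 2024
6 | Linear Algebra 201 | D | Fall 2023
11 | Linear Algebra 201 | C+ | Fall 2023
14 | English 201 | A- | Fall 2024
18 | Linear Algebra 201 | C | Spring 2024
20 | English 201 | C | Spring 2024
21 | Calculus 201 | B+ | Fall 2024
24 | English 201 | F | Spring 2024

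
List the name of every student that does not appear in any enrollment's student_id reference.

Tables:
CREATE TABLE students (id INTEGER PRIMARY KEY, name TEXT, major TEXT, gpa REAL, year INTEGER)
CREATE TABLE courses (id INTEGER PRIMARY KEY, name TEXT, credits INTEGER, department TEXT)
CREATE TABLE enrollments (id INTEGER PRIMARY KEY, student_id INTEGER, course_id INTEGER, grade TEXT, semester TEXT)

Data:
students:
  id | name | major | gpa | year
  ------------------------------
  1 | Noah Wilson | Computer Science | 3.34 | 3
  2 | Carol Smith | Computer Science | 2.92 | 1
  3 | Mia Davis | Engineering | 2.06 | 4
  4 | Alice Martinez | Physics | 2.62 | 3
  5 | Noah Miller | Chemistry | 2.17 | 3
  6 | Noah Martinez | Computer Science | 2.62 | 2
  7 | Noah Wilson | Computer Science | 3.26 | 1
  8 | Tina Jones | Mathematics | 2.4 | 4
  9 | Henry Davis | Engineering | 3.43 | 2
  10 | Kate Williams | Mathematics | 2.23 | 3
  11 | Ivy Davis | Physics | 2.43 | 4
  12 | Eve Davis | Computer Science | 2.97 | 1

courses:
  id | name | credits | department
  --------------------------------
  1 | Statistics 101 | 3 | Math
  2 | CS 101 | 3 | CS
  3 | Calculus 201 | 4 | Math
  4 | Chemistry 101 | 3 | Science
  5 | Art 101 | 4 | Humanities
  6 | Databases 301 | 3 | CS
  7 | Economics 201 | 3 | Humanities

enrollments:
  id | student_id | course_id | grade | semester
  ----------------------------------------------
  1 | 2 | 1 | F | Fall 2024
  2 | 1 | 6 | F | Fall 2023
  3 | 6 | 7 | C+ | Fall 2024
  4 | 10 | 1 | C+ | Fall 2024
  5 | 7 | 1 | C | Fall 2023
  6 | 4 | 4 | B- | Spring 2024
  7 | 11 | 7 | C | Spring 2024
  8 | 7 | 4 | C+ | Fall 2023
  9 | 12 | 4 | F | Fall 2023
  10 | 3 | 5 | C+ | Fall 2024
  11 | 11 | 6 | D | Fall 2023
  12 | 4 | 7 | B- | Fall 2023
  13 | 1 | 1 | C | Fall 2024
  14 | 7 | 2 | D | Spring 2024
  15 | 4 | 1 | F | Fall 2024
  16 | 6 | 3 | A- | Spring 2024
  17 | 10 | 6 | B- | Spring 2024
SELECT p.name FROM students p LEFT JOIN enrollments c ON c.student_id = p.id WHERE c.id IS NULL

Execution result:
name
Noah Miller
Tina Jones
Henry Davis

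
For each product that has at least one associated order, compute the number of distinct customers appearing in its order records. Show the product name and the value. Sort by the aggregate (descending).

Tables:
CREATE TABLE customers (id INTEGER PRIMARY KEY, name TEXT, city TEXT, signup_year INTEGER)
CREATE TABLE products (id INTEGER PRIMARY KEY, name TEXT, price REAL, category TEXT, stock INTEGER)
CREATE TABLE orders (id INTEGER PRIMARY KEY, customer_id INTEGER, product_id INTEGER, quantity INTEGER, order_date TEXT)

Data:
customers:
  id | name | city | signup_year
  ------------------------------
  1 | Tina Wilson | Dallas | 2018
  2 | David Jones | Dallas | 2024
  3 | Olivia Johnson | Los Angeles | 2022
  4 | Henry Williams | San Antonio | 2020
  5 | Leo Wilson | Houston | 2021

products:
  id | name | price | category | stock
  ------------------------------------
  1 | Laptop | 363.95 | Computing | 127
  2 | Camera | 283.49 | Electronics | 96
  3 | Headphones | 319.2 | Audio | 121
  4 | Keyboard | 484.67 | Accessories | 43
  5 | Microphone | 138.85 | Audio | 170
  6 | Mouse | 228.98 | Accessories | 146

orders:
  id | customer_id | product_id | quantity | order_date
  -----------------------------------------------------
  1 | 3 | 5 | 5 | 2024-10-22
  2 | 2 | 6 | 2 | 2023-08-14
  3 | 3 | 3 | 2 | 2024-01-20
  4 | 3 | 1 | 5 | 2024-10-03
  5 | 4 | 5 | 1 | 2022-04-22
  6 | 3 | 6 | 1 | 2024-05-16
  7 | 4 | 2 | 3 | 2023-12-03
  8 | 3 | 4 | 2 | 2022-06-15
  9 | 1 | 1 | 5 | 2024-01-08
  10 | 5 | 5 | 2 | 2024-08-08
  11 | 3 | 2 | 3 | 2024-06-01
SELECT p.name, COUNT(DISTINCT c.customer_id) AS distinct_customer_count FROM orders c JOIN products p ON c.product_id = p.id GROUP BY p.id, p.name ORDER BY distinct_customer_count DESC

Execution result:
name | distinct_customer_count
Microphone | 3
Laptop | 2
Camera | 2
Mouse | 2
Headphones | 1
Keyboard | 1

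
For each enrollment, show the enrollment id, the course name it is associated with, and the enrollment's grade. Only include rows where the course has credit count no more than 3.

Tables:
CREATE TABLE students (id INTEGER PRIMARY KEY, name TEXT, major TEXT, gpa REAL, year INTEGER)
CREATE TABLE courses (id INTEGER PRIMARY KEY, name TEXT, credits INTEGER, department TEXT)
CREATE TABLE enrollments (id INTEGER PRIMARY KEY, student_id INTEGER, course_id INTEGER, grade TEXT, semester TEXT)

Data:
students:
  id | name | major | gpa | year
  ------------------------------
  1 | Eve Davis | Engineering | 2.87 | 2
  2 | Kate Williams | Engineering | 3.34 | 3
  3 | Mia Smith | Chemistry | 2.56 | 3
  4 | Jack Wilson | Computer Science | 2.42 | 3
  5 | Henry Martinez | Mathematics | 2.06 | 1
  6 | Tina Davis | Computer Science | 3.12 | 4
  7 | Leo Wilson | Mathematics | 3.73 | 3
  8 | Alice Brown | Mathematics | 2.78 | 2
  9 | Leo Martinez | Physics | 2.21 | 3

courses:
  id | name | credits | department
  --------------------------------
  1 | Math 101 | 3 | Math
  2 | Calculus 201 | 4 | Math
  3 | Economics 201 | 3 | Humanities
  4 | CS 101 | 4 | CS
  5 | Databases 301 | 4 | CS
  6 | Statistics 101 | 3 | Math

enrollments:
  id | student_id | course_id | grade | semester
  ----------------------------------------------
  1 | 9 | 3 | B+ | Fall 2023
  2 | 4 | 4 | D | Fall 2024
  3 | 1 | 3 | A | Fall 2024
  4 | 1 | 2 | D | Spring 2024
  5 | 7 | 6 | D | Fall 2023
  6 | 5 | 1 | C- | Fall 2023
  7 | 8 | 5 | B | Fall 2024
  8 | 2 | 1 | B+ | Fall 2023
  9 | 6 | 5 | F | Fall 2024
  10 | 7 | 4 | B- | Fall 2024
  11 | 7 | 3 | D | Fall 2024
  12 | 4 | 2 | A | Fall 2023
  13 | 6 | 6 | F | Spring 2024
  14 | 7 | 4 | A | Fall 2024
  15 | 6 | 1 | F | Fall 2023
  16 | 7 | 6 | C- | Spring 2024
SELECT c.id, p.name AS course, c.grade FROM enrollments c JOIN courses p ON c.course_id = p.id WHERE p.credits <= 3

Execution result:
id | course | grade
1 | Economics 201 | B+
3 | Economics 201 | A
5 | Statistics 101 | D
6 | Math 101 | C-
8 | Math 101 | B+
11 | Economics 201 | D
13 | Statistics 101 | F
15 | Math 101 | F
16 | Statistics 101 | C-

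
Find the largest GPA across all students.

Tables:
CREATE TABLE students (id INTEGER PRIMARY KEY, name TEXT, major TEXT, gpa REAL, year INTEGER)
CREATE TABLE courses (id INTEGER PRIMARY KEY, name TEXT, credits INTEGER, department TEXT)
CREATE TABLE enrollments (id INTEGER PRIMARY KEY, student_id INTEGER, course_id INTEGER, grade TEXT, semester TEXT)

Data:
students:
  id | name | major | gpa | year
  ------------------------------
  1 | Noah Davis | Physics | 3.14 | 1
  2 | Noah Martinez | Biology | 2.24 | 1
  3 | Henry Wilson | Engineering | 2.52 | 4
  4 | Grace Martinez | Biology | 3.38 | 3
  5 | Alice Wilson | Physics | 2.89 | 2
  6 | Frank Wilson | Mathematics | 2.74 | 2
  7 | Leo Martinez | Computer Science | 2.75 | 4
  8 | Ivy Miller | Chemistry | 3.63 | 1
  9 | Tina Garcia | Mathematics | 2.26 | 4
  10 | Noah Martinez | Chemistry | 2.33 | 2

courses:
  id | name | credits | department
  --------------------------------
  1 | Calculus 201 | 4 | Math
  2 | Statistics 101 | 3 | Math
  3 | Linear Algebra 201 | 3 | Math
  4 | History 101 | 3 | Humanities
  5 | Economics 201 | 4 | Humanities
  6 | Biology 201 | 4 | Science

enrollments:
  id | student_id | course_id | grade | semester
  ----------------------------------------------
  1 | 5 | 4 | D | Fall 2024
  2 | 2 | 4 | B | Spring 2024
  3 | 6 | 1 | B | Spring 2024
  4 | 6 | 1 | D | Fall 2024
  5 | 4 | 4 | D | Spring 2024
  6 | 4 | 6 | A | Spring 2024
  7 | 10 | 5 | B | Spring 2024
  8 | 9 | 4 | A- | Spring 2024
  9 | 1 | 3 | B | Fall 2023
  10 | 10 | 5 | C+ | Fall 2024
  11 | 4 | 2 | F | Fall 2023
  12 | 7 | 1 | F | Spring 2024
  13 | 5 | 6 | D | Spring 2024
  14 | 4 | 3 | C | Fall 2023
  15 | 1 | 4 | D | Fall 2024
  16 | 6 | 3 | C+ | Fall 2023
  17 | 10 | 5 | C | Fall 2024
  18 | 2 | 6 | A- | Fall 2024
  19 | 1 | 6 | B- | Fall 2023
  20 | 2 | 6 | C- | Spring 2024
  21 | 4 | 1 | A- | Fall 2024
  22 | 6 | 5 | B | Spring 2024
SELECT MAX(gpa) FROM students

Execution result:
3.63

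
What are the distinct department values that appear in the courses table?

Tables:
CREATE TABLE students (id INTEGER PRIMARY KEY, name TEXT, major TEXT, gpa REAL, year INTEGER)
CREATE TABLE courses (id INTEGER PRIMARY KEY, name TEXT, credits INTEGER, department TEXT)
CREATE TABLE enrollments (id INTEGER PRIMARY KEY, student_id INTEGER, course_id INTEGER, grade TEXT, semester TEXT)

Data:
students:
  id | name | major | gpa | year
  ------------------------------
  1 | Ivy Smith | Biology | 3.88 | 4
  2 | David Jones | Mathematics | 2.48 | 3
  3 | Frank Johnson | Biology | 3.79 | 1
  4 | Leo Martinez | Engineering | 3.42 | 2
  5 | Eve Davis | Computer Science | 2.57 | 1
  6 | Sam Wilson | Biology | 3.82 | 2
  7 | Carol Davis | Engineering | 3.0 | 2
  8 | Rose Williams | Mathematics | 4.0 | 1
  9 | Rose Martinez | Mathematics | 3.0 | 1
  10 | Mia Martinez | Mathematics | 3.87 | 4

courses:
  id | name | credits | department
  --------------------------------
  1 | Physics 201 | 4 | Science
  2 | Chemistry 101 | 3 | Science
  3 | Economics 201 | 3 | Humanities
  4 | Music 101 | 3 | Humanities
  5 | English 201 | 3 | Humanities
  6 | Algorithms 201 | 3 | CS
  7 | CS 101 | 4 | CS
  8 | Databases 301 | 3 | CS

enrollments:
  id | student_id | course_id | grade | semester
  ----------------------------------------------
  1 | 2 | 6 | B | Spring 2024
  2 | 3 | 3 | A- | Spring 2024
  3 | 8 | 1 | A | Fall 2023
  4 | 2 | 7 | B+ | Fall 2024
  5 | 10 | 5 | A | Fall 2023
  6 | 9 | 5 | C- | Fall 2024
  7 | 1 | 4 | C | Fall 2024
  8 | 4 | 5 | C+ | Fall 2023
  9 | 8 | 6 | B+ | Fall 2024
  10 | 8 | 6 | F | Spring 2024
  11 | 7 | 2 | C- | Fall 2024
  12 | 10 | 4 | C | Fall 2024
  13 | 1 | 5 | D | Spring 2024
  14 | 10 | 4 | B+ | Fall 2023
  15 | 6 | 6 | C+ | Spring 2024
SELECT DISTINCT department FROM courses

Execution result:
department
Science
Humanities
CS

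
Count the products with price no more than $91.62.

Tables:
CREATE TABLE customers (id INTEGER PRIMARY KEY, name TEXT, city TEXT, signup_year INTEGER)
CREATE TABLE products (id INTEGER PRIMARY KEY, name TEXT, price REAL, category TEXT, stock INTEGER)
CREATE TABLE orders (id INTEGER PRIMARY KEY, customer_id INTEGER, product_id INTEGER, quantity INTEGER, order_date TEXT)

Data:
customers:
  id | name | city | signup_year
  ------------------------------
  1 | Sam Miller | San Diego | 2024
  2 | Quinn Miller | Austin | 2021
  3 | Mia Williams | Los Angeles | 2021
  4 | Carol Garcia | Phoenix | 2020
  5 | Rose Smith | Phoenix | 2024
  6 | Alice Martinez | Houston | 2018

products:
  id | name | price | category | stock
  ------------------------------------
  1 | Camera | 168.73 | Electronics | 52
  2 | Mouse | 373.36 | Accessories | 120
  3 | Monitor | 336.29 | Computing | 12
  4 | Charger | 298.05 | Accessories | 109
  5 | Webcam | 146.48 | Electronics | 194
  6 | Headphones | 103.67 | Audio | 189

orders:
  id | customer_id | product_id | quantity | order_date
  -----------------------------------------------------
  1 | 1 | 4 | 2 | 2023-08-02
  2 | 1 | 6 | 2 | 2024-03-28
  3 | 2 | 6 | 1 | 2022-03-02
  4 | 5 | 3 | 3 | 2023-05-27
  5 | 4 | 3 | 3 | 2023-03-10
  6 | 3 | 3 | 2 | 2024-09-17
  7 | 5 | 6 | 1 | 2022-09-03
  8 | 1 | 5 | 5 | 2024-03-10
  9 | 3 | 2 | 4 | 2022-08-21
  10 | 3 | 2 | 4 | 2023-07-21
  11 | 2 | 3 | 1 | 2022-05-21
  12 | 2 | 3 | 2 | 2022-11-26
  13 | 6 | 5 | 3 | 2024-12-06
SELECT COUNT(*) FROM products WHERE price <= 91.62

Execution result:
0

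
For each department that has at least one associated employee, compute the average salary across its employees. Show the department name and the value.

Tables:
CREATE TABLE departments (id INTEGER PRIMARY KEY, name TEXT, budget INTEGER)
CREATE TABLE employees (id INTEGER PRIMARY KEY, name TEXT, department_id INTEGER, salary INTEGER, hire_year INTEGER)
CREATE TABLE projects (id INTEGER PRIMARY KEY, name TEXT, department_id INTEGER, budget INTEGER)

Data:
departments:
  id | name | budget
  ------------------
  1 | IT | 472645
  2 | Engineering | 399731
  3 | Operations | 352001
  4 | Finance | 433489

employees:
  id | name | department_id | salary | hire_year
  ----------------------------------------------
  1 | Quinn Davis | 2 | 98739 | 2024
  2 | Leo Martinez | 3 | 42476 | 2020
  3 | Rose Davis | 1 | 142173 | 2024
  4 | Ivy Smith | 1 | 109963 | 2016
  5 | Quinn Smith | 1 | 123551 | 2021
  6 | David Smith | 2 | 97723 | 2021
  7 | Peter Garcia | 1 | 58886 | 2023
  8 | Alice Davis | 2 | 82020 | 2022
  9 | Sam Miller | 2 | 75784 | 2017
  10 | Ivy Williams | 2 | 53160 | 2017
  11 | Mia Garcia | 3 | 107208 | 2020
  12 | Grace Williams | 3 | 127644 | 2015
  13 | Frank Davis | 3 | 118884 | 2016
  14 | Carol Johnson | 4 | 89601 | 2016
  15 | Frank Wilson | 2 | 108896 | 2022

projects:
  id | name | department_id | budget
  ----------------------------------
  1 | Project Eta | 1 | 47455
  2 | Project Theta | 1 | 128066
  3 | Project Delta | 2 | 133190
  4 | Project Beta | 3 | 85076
SELECT p.name, AVG(c.salary) AS avg_salary FROM employees c JOIN departments p ON c.department_id = p.id GROUP BY p.id, p.name

Execution result:
name | avg_salary
IT | 108643.25
Engineering | 86053.67
Operations | 99053.00
Finance | 89601.00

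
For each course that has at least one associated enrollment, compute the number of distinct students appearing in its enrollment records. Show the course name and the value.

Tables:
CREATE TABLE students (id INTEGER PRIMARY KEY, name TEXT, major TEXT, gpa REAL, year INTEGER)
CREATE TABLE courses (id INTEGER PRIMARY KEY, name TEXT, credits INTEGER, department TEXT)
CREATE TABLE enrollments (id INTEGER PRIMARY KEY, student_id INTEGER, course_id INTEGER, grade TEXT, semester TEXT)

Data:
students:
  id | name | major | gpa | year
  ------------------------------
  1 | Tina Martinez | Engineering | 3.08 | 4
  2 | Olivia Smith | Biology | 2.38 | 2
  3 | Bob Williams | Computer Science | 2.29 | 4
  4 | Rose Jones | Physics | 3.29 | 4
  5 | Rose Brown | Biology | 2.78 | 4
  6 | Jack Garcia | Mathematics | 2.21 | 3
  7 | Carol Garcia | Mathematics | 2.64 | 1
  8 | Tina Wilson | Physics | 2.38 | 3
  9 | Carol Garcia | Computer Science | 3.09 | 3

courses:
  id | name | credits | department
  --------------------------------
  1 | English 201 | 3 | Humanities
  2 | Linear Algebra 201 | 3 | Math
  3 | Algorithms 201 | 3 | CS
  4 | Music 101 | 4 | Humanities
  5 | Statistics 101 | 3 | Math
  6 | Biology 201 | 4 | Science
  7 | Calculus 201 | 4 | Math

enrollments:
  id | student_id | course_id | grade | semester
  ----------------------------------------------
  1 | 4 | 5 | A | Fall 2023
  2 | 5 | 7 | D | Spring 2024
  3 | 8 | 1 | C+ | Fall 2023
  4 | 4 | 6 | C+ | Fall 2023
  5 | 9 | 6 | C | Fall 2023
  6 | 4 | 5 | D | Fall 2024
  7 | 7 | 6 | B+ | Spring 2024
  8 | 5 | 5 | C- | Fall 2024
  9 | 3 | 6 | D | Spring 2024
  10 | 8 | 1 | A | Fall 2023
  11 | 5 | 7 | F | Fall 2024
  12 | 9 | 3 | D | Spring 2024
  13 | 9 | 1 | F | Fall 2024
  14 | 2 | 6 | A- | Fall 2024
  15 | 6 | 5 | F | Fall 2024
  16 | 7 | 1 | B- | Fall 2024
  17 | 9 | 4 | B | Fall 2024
SELECT p.name, COUNT(DISTINCT c.student_id) AS distinct_student_count FROM enrollments c JOIN courses p ON c.course_id = p.id GROUP BY p.id, p.name

Execution result:
name | distinct_student_count
English 201 | 3
Algorithms 201 | 1
Music 101 | 1
Statistics 101 | 3
Biology 201 | 5
Calculus 201 | 1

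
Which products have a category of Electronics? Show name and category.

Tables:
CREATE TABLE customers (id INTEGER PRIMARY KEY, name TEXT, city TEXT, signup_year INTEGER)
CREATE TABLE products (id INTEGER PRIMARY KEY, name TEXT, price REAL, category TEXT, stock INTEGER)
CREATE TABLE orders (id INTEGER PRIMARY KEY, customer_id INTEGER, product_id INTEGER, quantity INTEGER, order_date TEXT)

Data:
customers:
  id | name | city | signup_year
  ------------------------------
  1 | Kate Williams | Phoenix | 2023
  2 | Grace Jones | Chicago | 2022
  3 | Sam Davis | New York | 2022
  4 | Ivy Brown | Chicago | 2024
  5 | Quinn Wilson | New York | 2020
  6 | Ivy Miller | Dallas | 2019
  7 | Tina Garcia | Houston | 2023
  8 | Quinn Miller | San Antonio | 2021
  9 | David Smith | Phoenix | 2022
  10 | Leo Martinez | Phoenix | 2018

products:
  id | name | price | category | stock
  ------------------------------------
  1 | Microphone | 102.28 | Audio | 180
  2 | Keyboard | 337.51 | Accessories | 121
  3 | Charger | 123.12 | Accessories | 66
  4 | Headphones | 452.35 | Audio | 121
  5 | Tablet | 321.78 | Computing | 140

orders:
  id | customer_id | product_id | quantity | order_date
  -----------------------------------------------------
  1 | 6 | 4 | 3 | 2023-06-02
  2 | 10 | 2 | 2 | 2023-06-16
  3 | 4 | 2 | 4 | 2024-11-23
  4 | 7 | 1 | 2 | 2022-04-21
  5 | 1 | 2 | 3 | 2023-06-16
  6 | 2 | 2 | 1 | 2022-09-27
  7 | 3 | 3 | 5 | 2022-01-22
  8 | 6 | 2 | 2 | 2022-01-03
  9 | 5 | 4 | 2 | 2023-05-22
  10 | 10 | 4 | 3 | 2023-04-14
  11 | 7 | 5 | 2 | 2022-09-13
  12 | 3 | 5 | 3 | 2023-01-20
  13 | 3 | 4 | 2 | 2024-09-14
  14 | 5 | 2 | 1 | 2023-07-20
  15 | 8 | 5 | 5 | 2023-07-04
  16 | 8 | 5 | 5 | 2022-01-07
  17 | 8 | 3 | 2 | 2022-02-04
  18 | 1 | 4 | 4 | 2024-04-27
SELECT name, category FROM products WHERE category = 'Electronics'

Execution result:
(no rows)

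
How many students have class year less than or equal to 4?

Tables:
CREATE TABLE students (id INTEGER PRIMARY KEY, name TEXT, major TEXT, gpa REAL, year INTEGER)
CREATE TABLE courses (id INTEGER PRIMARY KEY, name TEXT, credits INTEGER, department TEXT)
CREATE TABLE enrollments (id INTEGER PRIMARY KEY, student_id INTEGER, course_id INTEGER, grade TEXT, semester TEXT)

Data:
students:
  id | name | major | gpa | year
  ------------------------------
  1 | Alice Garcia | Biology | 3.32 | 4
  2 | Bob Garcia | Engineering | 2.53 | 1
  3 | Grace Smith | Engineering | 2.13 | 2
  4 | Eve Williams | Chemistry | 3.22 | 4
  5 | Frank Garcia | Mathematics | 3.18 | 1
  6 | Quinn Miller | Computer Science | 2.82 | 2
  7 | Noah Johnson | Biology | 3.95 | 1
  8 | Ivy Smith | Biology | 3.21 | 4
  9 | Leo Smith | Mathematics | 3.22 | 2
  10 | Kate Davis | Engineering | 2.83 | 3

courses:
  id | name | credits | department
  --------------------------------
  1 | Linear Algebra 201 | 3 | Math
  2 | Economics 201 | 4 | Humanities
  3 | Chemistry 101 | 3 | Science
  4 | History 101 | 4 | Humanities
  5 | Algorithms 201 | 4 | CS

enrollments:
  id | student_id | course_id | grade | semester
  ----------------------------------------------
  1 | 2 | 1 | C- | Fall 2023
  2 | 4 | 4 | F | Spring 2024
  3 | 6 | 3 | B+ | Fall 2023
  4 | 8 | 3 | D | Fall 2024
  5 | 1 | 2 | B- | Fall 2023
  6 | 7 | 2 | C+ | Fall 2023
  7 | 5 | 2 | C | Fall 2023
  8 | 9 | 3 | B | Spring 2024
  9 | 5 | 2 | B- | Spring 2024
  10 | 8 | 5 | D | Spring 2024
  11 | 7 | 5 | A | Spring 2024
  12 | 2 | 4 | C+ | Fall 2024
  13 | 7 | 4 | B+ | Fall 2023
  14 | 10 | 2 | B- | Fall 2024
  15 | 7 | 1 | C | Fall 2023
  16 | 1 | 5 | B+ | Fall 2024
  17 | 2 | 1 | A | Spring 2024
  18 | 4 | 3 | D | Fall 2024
SELECT COUNT(*) FROM students WHERE year <= 4

Execution result:
10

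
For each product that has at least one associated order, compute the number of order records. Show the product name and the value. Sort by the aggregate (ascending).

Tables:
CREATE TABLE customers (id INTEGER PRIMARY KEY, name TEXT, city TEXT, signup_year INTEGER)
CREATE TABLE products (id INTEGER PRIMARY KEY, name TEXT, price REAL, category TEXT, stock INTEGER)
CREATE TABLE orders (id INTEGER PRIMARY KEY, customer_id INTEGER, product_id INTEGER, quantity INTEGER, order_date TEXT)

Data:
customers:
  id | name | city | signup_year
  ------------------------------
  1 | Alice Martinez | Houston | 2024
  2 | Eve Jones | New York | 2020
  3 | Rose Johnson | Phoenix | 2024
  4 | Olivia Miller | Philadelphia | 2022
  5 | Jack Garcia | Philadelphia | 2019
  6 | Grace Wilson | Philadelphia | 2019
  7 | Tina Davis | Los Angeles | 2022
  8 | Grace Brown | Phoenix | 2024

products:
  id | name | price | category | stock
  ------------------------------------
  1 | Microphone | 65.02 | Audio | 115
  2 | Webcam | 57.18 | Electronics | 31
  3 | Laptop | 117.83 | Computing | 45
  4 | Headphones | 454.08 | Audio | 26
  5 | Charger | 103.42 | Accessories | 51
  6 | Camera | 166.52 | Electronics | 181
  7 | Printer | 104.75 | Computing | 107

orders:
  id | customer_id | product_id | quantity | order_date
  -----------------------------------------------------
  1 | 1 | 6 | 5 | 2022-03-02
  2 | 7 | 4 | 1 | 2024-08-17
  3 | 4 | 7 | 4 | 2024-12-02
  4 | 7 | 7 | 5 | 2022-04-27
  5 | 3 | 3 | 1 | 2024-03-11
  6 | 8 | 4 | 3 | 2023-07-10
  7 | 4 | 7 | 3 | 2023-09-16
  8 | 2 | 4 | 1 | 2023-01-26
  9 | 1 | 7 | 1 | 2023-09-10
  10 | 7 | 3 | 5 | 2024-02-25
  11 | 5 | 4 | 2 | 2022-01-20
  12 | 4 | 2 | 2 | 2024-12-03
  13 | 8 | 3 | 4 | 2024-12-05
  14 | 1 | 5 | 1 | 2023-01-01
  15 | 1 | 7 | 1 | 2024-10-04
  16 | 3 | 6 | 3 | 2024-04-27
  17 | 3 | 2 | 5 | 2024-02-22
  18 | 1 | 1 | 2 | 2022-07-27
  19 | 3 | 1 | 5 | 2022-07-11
SELECT p.name, COUNT(*) AS n FROM orders c JOIN products p ON c.product_id = p.id GROUP BY p.id, p.name ORDER BY n ASC

Execution result:
name | n
Charger | 1
Microphone | 2
Webcam | 2
Camera | 2
Laptop | 3
Headphones | 4
Printer | 5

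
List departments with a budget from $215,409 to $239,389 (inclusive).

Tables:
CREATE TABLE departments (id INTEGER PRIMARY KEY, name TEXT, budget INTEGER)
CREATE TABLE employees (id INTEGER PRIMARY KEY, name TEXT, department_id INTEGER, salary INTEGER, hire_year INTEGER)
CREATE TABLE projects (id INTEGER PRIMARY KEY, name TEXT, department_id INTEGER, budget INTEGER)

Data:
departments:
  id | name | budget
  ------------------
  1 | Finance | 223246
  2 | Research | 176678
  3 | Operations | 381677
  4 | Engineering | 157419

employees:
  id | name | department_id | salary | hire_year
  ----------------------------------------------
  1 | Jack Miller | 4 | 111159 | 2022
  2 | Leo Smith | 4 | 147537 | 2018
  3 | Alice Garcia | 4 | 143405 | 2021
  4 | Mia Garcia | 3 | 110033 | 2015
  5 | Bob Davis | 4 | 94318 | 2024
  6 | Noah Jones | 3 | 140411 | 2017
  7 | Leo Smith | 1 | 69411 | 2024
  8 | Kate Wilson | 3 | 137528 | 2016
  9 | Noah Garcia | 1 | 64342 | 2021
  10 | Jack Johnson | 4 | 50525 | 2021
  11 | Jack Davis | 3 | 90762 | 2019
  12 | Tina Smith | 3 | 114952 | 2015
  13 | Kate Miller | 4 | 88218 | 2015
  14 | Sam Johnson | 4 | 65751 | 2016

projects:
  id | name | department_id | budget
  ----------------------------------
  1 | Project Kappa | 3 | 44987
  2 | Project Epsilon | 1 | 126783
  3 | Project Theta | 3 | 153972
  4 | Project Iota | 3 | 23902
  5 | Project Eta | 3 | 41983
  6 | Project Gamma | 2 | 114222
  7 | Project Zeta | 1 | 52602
SELECT name, budget FROM departments WHERE budget BETWEEN 215409 AND 239389

Execution result:
name | budget
Finance | 223246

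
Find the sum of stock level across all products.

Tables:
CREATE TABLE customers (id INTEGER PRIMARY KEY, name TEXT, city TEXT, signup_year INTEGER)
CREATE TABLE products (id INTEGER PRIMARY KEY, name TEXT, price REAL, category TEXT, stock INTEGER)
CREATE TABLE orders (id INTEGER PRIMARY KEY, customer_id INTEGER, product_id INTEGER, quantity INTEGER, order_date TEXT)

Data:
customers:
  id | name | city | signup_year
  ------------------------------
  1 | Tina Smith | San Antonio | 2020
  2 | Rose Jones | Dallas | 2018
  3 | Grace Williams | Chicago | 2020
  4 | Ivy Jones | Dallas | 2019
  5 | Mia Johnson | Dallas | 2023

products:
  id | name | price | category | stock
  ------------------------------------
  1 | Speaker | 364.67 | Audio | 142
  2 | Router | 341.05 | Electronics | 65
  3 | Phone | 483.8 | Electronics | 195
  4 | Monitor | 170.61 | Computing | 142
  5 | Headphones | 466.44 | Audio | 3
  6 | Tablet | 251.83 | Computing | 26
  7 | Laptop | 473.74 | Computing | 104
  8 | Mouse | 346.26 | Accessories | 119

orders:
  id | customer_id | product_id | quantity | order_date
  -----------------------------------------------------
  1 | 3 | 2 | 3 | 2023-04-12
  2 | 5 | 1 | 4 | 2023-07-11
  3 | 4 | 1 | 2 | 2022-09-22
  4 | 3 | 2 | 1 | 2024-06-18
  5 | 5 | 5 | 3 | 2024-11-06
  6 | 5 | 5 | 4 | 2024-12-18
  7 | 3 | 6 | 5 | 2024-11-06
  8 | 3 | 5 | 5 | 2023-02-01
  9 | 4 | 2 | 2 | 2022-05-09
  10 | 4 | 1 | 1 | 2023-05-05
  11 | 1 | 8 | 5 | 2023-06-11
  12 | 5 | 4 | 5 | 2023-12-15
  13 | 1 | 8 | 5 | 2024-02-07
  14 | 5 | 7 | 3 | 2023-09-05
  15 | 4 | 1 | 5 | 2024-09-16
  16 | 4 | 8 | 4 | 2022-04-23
SELECT SUM(stock) FROM products

Execution result:
796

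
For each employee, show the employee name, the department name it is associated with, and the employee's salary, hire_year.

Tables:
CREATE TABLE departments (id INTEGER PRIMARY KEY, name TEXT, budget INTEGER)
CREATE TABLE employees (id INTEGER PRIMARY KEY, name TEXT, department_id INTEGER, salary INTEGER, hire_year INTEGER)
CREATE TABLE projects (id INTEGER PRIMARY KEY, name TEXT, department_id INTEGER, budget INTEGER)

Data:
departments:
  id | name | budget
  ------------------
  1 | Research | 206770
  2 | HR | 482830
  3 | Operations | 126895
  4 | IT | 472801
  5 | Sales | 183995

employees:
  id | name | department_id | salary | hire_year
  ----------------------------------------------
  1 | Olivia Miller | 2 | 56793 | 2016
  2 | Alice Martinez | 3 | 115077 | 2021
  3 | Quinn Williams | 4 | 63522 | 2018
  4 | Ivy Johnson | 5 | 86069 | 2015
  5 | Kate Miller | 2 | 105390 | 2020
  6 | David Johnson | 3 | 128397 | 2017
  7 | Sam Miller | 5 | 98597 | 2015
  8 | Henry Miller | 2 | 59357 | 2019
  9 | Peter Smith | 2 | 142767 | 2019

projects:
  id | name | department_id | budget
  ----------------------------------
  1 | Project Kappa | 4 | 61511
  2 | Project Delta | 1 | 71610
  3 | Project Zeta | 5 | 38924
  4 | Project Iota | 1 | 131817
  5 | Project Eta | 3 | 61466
SELECT c.name, p.name AS department, c.salary, c.hire_year FROM employees c JOIN departments p ON c.department_id = p.id

Execution result:
name | department | salary | hire_year
Olivia Miller | HR | 56793 | 2016
Alice Martinez | Operations | 115077 | 2021
Quinn Williams | IT | 63522 | 2018
Ivy Johnson | Sales | 86069 | 2015
Kate Miller | HR | 105390 | 2020
David Johnson | Operations | 128397 | 2017
Sam Miller | Sales | 98597 | 2015
Henry Miller | HR | 59357 | 2019
Peter Smith | HR | 142767 | 2019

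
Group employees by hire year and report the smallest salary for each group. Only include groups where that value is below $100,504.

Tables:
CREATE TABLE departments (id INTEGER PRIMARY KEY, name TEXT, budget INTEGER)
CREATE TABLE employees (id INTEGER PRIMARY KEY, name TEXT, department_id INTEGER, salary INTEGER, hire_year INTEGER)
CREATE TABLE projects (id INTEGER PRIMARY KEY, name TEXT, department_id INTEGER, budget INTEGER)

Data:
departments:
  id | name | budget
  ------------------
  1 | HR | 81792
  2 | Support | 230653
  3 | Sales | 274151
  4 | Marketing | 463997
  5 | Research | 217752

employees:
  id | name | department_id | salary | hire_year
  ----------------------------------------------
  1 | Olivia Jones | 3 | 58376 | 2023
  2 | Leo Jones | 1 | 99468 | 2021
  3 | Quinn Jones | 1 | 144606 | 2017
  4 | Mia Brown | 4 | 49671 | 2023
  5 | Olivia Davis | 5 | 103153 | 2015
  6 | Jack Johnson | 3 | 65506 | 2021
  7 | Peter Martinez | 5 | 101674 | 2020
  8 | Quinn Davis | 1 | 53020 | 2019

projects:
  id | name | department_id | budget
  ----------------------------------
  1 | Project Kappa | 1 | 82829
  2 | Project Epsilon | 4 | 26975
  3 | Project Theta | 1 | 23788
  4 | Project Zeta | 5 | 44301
SELECT hire_year, MIN(salary) AS min_salary FROM employees GROUP BY hire_year HAVING MIN(salary) < 100504

Execution result:
hire_year | min_salary
2019 | 53020
2021 | 65506
2023 | 49671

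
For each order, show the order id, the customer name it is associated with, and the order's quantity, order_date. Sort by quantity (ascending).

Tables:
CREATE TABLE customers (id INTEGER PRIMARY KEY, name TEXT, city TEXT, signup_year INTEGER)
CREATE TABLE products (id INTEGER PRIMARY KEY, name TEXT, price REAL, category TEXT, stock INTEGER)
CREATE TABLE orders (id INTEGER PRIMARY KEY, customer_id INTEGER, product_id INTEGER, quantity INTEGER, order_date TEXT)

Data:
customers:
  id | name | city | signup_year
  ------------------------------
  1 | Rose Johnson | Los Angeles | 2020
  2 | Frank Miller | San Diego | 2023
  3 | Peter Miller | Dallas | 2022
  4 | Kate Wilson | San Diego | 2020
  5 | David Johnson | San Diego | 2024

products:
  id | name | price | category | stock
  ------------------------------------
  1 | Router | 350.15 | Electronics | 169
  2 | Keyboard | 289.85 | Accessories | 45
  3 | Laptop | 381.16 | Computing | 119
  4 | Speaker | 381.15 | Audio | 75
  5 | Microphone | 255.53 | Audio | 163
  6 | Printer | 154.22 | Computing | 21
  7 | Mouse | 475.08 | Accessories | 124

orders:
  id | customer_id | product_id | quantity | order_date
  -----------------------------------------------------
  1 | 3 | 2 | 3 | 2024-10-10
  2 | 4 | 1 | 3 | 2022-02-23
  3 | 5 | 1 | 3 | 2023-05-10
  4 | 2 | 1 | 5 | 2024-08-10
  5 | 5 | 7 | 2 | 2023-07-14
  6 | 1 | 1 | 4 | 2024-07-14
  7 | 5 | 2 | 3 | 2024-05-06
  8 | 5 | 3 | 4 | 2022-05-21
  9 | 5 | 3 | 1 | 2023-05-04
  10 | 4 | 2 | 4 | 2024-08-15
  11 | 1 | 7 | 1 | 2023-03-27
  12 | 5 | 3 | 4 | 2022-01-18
SELECT c.id, p.name AS customer, c.quantity, c.order_date FROM orders c JOIN customers p ON c.customer_id = p.id ORDER BY c.quantity ASC

Execution result:
id | customer | quantity | order_date
9 | David Johnson | 1 | 2023-05-04
11 | Rose Johnson | 1 | 2023-03-27
5 | David Johnson | 2 | 2023-07-14
1 | Peter Miller | 3 | 2024-10-10
2 | Kate Wilson | 3 | 2022-02-23
3 | David Johnson | 3 | 2023-05-10
7 | David Johnson | 3 | 2024-05-06
6 | Rose Johnson | 4 | 2024-07-14
8 | David Johnson | 4 | 2022-05-21
10 | Kate Wilson | 4 | 2024-08-15
12 | David Johnson | 4 | 2022-01-18
4 | Frank Miller | 5 | 2024-08-10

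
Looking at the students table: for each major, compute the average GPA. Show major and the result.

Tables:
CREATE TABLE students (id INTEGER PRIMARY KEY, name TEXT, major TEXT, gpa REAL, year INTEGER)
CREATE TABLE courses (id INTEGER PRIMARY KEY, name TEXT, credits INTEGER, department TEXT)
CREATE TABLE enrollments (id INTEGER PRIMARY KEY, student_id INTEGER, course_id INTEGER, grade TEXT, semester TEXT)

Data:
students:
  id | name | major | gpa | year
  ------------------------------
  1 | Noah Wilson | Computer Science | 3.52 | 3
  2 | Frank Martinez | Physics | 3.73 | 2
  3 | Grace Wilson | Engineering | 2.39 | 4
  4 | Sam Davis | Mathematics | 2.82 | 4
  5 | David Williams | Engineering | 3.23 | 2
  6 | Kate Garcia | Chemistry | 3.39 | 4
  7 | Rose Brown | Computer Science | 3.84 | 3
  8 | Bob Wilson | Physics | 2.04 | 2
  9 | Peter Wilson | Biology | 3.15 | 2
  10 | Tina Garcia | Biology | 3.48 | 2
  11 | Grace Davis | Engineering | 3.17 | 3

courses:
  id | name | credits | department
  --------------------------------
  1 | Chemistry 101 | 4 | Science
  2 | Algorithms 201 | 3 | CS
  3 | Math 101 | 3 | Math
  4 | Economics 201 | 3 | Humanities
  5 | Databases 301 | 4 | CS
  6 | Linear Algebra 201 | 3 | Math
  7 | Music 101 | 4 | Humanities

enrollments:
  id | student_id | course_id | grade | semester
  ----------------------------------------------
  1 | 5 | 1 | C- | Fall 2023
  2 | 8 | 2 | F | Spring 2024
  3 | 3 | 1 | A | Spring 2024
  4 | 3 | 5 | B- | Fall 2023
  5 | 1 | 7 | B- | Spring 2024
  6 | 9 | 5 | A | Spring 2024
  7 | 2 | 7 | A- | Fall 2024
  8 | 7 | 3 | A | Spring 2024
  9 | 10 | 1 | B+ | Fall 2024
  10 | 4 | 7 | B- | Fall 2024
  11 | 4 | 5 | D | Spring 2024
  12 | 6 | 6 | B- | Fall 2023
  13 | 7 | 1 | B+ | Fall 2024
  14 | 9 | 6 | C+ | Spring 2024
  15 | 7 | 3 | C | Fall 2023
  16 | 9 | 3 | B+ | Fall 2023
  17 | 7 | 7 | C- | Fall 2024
SELECT major, AVG(gpa) AS avg_gpa FROM students GROUP BY major

Execution result:
major | avg_gpa
Biology | 3.32
Chemistry | 3.39
Computer Science | 3.68
Engineering | 2.93
Mathematics | 2.82
Physics | 2.89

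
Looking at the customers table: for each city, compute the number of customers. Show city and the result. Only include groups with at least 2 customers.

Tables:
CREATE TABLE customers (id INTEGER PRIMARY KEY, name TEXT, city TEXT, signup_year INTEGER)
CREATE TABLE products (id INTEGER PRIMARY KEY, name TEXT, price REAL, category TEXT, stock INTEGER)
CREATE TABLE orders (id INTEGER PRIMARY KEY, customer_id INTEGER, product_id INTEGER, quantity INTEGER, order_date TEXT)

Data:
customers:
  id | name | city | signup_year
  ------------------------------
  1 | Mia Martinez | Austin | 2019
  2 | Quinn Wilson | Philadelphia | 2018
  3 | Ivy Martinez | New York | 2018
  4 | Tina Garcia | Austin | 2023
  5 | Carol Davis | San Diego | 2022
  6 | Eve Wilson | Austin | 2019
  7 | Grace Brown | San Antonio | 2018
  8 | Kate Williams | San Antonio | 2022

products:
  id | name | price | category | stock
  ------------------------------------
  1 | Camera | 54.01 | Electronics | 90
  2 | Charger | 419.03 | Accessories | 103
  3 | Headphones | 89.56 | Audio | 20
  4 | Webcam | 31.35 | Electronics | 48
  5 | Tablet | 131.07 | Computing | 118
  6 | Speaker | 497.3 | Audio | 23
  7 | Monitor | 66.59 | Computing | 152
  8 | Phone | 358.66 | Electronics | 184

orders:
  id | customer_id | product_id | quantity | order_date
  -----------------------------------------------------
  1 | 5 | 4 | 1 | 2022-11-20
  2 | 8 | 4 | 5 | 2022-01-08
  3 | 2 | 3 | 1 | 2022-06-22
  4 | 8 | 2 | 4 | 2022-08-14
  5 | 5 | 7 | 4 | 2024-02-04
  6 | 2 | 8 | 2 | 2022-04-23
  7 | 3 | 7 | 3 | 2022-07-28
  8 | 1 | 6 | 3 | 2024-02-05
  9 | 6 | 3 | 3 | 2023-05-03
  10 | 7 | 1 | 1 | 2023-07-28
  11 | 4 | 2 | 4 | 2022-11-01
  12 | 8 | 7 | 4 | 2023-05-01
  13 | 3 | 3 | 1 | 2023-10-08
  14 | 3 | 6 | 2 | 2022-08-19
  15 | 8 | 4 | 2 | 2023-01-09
SELECT city, COUNT(*) AS n FROM customers GROUP BY city HAVING COUNT(*) >= 2

Execution result:
city | n
Austin | 3
San Antonio | 2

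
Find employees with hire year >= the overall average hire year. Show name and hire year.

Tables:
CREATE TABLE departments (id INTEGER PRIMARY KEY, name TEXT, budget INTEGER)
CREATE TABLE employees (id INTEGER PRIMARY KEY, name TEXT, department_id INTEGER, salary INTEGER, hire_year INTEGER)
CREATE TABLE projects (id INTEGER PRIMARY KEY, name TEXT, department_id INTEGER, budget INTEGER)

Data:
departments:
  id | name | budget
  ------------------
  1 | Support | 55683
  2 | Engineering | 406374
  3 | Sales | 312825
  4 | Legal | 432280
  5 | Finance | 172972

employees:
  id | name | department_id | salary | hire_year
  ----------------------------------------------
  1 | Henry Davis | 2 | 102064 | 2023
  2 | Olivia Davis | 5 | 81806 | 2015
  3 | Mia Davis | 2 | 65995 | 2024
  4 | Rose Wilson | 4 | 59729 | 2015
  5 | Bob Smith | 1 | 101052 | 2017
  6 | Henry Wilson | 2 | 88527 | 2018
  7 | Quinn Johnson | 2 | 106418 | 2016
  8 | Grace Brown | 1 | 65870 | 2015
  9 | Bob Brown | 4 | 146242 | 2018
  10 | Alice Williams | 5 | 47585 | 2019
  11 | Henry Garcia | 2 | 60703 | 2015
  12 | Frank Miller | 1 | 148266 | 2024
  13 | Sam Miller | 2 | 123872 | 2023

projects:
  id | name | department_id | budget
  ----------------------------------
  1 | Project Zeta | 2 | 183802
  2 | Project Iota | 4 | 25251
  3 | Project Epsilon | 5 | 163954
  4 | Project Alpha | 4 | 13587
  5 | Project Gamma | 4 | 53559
SELECT name, hire_year FROM employees WHERE hire_year >= (SELECT AVG(hire_year) FROM employees)

Execution result:
name | hire_year
Henry Davis | 2023
Mia Davis | 2024
Alice Williams | 2019
Frank Miller | 2024
Sam Miller | 2023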